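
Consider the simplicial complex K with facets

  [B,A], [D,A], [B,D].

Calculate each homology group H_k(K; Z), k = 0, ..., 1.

H_0 ≅ Z,  H_1 ≅ Z.

Order the vertices as A < B < D. Listing each simplex with vertices in this order, K has dimension 1 with simplices:

  0-simplices (3): A, B, D
  1-simplices (3): AB, AD, BD

Hence C_0 ≅ Z^3, C_1 ≅ Z^3.

Boundary ∂_1: C_1 → C_0 sends each edge [p,q] (with p < q) to q − p. For instance
  ∂AD = D − A.
This gives a 3×3 integer matrix of rank 2; reducing to Smith normal form yields diagonal entries (1,1).

Now H_k = ker ∂_k / im ∂_{k+1}, so:

  H_0: rank C_0 − rank ∂_1 = 3 − 2 = 1, and the invariant factors of ∂_1 are all 1, so H_0 = Z.
  H_1: rank ker ∂_1 − rank ∂_2 = (3 − 2) − 0 = 1, and there is no ∂_2, so H_1 = Z.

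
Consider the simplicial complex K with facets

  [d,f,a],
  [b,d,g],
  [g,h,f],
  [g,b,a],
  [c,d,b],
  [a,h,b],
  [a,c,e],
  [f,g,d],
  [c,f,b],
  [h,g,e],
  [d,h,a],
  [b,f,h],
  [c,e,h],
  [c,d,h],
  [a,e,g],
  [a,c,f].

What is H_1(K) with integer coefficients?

Take the total order a < b < c < d < e < f < g < h on the vertex set. Then K (dimension 2) consists of the simplices:

  0-simplices (8): a, b, c, d, e, f, g, h
  1-simplices (24): ab, ac, ad, ae, af, ag, ah, bc, bd, bf, bg, bh, cd, ce, cf, ch, df, dg, dh, eg, eh, fg, fh, gh
  2-simplices (16): abg, abh, ace, acf, adf, adh, aeg, bcd, bcf, bdg, bfh, cdh, ceh, dfg, egh, fgh

Hence C_0 ≅ Z^8, C_1 ≅ Z^24, C_2 ≅ Z^16.

The boundary map ∂_1: C_1 → C_0 sends each edge [p,q] (with p < q) to q − p. For instance
  ∂dh = h − d.
This gives a 8×24 integer matrix of rank 7; reducing to Smith normal form yields diagonal entries (1,1,1,1,1,1,1).

∂_2: C_2 → C_1 maps a triangle to the signed sum of its edges. For instance
  ∂dfg = fg − dg + df,
  ∂acf = cf − af + ac.
The resulting 24×16 matrix has rank 15, and its Smith normal form has invariant factors (1,1,1,1,1,1,1,1,1,1,1,1,1,1,1).

From H_k ≅ ker(∂_k) / im(∂_{k+1}) we obtain:

  H_1: rank ker ∂_1 − rank ∂_2 = (24 − 7) − 15 = 2, and the invariant factors of ∂_2 are all 1, so H_1 ≅ Z^2.

(K is a triangulation of the torus T^2.)

H_1 = Z^2.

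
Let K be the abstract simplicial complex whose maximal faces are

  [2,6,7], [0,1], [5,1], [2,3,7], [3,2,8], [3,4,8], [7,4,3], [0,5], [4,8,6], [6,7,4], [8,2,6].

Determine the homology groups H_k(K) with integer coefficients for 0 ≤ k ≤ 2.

We work with the vertex ordering 0 < 1 < 2 < 3 < 4 < 5 < 6 < 7 < 8. The simplices of K, each written with vertices in increasing order, are:

  0-simplices (9): [0], [1], [2], [3], [4], [5], [6], [7], [8]
  1-simplices (15): [0,1], [0,5], [1,5], [2,3], [2,6], [2,7], [2,8], [3,4], [3,7], [3,8], [4,6], [4,7], [4,8], [6,7], [6,8]
  2-simplices (8): [2,3,7], [2,3,8], [2,6,7], [2,6,8], [3,4,7], [3,4,8], [4,6,7], [4,6,8]

Hence C_0 ≅ Z^9, C_1 ≅ Z^15, C_2 ≅ Z^8.

Boundary ∂_1: C_1 → C_0 is given by ∂[p,q] = [q] − [p].
As a 9×15 matrix over Z this has rank 7, with invariant factors (1,1,1,1,1,1,1).

Boundary ∂_2: C_2 → C_1 acts by ∂[p,q,r] = [q,r] − [p,r] + [p,q]. For instance
  ∂[3,4,8] = [4,8] − [3,8] + [3,4],
  ∂[2,3,8] = [3,8] − [2,8] + [2,3].
This gives a 15×8 integer matrix of rank 7; reducing to Smith normal form yields diagonal entries (1,1,1,1,1,1,1).

Reading off H_k = ker ∂_k / im ∂_{k+1}:

  H_0: rank C_0 − rank ∂_1 = 9 − 7 = 2, and the invariant factors of ∂_1 are all 1, so H_0 = Z^2.
  H_1: rank ker ∂_1 − rank ∂_2 = (15 − 7) − 7 = 1, and the invariant factors of ∂_2 are all 1, so H_1 = Z.
  H_2: rank ker ∂_2 − rank ∂_3 = (8 − 7) − 0 = 1, and there is no ∂_3, so H_2 = Z.

H_0 ≅ Z^2,  H_1 ≅ Z,  H_2 ≅ Z.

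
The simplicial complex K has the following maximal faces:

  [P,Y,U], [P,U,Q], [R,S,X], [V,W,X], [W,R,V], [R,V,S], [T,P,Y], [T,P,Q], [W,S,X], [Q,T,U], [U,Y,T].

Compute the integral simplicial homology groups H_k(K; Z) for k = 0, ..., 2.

Take the total order P < Q < R < S < T < U < V < W < X < Y on the vertex set. Then K (dimension 2) consists of the simplices:

  0-simplices (10): P, Q, R, S, T, U, V, W, X, Y
  1-simplices (19): PQ, PT, PU, PY, QT, QU, RS, RV, RW, RX, SV, SW, SX, TU, TY, UY, VW, VX, WX
  2-simplices (11): PQT, PQU, PTY, PUY, QTU, RSV, RSX, RVW, SWX, TUY, VWX

Hence C_0 ≅ Z^10, C_1 ≅ Z^19, C_2 ≅ Z^11.

Boundary ∂_1: C_1 → C_0 is given by ∂[p,q] = [q] − [p].
The resulting 10×19 matrix has rank 8, and its Smith normal form has invariant factors (1,1,1,1,1,1,1,1).

∂_2: C_2 → C_1 sends each 2-simplex [p,q,r] to [q,r] − [p,r] + [p,q]. For instance
  ∂RVW = VW − RW + RV,
  ∂QTU = TU − QU + QT.
The 19×11 boundary matrix has rank 10 and Smith normal form diag(1,1,1,1,1,1,1,1,1,1).

Now H_k = ker ∂_k / im ∂_{k+1}, so:

  H_0: rank C_0 − rank ∂_1 = 10 − 8 = 2, and the invariant factors of ∂_1 are all 1, so H_0 ≅ Z^2.
  H_1: rank ker ∂_1 − rank ∂_2 = (19 − 8) − 10 = 1, and the invariant factors of ∂_2 are all 1, so H_1 ≅ Z.
  H_2: rank ker ∂_2 − rank ∂_3 = (11 − 10) − 0 = 1, and there is no ∂_3, so H_2 ≅ Z.

As a check, the Euler characteristic is 10 − 19 + 11 = 2, which agrees with 2 − 1 + 1 = 2.

H_0 ≅ Z^2,  H_1 ≅ Z,  H_2 ≅ Z.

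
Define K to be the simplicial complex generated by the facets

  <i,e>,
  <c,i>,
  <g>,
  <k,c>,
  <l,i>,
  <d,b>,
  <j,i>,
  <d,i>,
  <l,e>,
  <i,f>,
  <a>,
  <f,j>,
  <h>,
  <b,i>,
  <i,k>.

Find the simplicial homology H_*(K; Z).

H_0 ≅ Z^4,  H_1 ≅ Z^4.

Fix the vertex order a < b < c < d < e < f < g < h < i < j < k < l and write every simplex with vertices in increasing order. Then dim K = 1 and the simplices of K are:

  0-simplices (12): a, b, c, d, e, f, g, h, i, j, k, l
  1-simplices (12): bd, bi, ci, ck, di, ei, el, fi, fj, ij, ik, il

so the chain groups are C_0 ≅ Z^12, C_1 ≅ Z^12.

∂_1: C_1 → C_0 sends each edge [p,q] (with p < q) to q − p. For instance
  ∂bi = i − b.
The 12×12 boundary matrix has rank 8 and Smith normal form diag(1,1,1,1,1,1,1,1).

Computing H_k = (kernel of ∂_k) / (image of ∂_{k+1}):

  H_0: rank C_0 − rank ∂_1 = 12 − 8 = 4, and the invariant factors of ∂_1 are all 1, so H_0 ≅ Z^4.
  H_1: rank ker ∂_1 − rank ∂_2 = (12 − 8) − 0 = 4, and there is no ∂_2, so H_1 ≅ Z^4.

As a check, the Euler characteristic is 12 − 12 = 0, which agrees with 4 − 4 = 0.
(K is a triangulation of the disjoint union of a wedge of 4 circles and a set of 3 points.)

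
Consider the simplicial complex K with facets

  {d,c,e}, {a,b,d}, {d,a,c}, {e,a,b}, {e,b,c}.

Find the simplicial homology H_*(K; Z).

H_0 = Z,  H_1 = Z,  H_2 = 0.

Order the vertices as a < b < c < d < e. Listing each simplex with vertices in this order, K has dimension 2 with simplices:

  0-simplices (5): a, b, c, d, e
  1-simplices (10): ab, ac, ad, ae, bc, bd, be, cd, ce, de
  2-simplices (5): abd, abe, acd, bce, cde

giving chain groups C_0 ≅ Z^5, C_1 ≅ Z^10, C_2 ≅ Z^5.

The boundary map ∂_1: C_1 → C_0 sends each edge [p,q] (with p < q) to q − p. For instance
  ∂ce = e − c.
As a 5×10 matrix over Z this has rank 4, with invariant factors (1,1,1,1).

Boundary ∂_2: C_2 → C_1 maps a triangle to the signed sum of its edges. For instance
  ∂cde = de − ce + cd,
  ∂abd = bd − ad + ab.
As a 10×5 matrix over Z this has rank 5, with invariant factors (1,1,1,1,1).

Now H_k = ker ∂_k / im ∂_{k+1}, so:

  H_0: rank C_0 − rank ∂_1 = 5 − 4 = 1, and the invariant factors of ∂_1 are all 1, so H_0 = Z.
  H_1: rank ker ∂_1 − rank ∂_2 = (10 − 4) − 5 = 1, and the invariant factors of ∂_2 are all 1, so H_1 = Z.
  H_2: rank ker ∂_2 − rank ∂_3 = (5 − 5) − 0 = 0, and there is no ∂_3, so H_2 = 0.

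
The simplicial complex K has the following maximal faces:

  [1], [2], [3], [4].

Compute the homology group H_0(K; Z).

H_0 = Z^4.

We work with the vertex ordering 1 < 2 < 3 < 4. The simplices of K, each written with vertices in increasing order, are:

  0-simplices (4): [1], [2], [3], [4]

so the chain groups are C_0 ≅ Z^4.

Computing H_k = (kernel of ∂_k) / (image of ∂_{k+1}):

  H_0: rank C_0 − rank ∂_1 = 4 − 0 = 4, and there is no ∂_1, so H_0 = Z^4.

(K is a triangulation of a set of 4 points.)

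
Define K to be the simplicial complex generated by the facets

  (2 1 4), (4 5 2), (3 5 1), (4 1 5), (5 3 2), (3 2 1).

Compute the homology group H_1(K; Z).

Fix the vertex order 1 < 2 < 3 < 4 < 5 and write every simplex with vertices in increasing order. Then dim K = 2 and the simplices of K are:

  0-simplices (5): [1], [2], [3], [4], [5]
  1-simplices (9): [1,2], [1,3], [1,4], [1,5], [2,3], [2,4], [2,5], [3,5], [4,5]
  2-simplices (6): [1,2,3], [1,2,4], [1,3,5], [1,4,5], [2,3,5], [2,4,5]

giving chain groups C_0 ≅ Z^5, C_1 ≅ Z^9, C_2 ≅ Z^6.

Boundary ∂_1: C_1 → C_0 maps an edge to its endpoints' difference, ∂[p,q] = q − p. For instance
  ∂[1,4] = [4] − [1].
As a 5×9 matrix over Z this has rank 4, with invariant factors (1,1,1,1).

∂_2: C_2 → C_1 maps a triangle to the signed sum of its edges. For instance
  ∂[1,3,5] = [3,5] − [1,5] + [1,3],
  ∂[1,2,4] = [2,4] − [1,4] + [1,2].
This gives a 9×6 integer matrix of rank 5; reducing to Smith normal form yields diagonal entries (1,1,1,1,1).

Now H_k = ker ∂_k / im ∂_{k+1}, so:

  H_1: rank ker ∂_1 − rank ∂_2 = (9 − 4) − 5 = 0, and the invariant factors of ∂_2 are all 1, so H_1 = 0.

(K is a triangulation of the 2-sphere S^2.)

H_1 ≅ 0.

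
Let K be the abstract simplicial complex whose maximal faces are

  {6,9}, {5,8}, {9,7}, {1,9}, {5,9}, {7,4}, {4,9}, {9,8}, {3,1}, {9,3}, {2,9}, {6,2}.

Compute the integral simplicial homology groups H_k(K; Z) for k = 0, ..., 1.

H_0 ≅ Z,  H_1 ≅ Z^4.

Take the total order 1 < 2 < 3 < 4 < 5 < 6 < 7 < 8 < 9 on the vertex set. Then K (dimension 1) consists of the simplices:

  0-simplices (9): [1], [2], [3], [4], [5], [6], [7], [8], [9]
  1-simplices (12): [1,3], [1,9], [2,6], [2,9], [3,9], [4,7], [4,9], [5,8], [5,9], [6,9], [7,9], [8,9]

so the chain groups are C_0 ≅ Z^9, C_1 ≅ Z^12.

The boundary map ∂_1: C_1 → C_0 sends each edge [p,q] (with p < q) to q − p. For instance
  ∂[3,9] = [9] − [3].
The resulting 9×12 matrix has rank 8, and its Smith normal form has invariant factors (1,1,1,1,1,1,1,1).

Computing H_k = (kernel of ∂_k) / (image of ∂_{k+1}):

  H_0: rank C_0 − rank ∂_1 = 9 − 8 = 1, and the invariant factors of ∂_1 are all 1, so H_0 ≅ Z.
  H_1: rank ker ∂_1 − rank ∂_2 = (12 − 8) − 0 = 4, and there is no ∂_2, so H_1 ≅ Z^4.

As a check, the Euler characteristic is 9 − 12 = -3, which agrees with 1 − 4 = -3.
(K is a triangulation of a wedge of 4 circles.)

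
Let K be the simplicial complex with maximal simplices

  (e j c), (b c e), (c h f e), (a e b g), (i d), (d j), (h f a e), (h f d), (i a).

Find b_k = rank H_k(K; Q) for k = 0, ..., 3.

Order the vertices as a < b < c < d < e < f < g < h < i < j. Listing each simplex with vertices in this order, K has dimension 3 with simplices:

  0-simplices (10): a, b, c, d, e, f, g, h, i, j
  1-simplices (22): ab, ae, af, ag, ah, ai, bc, be, bg, ce, cf, ch, cj, df, dh, di, dj, ef, eg, eh, ej, fh
  2-simplices (14): abe, abg, aef, aeg, aeh, afh, bce, beg, cef, ceh, cej, cfh, dfh, efh
  3-simplices (3): abeg, aefh, cefh

giving chain groups C_0 ≅ Z^10, C_1 ≅ Z^22, C_2 ≅ Z^14, C_3 ≅ Z^3.

Boundary ∂_1: C_1 → C_0 sends each edge [p,q] (with p < q) to q − p.
The 10×22 boundary matrix has rank 9 and Smith normal form diag(1,1,1,1,1,1,1,1,1).

∂_2: C_2 → C_1 sends each 2-simplex [p,q,r] to [q,r] − [p,r] + [p,q]. For instance
  ∂abe = be − ae + ab,
  ∂ceh = eh − ch + ce.
The 22×14 boundary matrix has rank 11 and Smith normal form diag(1,1,1,1,1,1,1,1,1,1,1).

Boundary ∂_3: C_3 → C_2 sends each 3-simplex σ to the alternating sum Σ_i (−1)^i (σ with its i-th vertex removed). For instance
  ∂aefh = efh − afh + aeh − aef,
  ∂cefh = efh − cfh + ceh − cef.
As a 14×3 matrix over Z this has rank 3, with invariant factors (1,1,1).

From H_k ≅ ker(∂_k) / im(∂_{k+1}) we obtain:

  H_0: rank C_0 − rank ∂_1 = 10 − 9 = 1, and the invariant factors of ∂_1 are all 1, so H_0 ≅ Z.
  H_1: rank ker ∂_1 − rank ∂_2 = (22 − 9) − 11 = 2, and the invariant factors of ∂_2 are all 1, so H_1 ≅ Z^2.
  H_2: rank ker ∂_2 − rank ∂_3 = (14 − 11) − 3 = 0, and the invariant factors of ∂_3 are all 1, so H_2 ≅ 0.
  H_3: rank ker ∂_3 − rank ∂_4 = (3 − 3) − 0 = 0, and there is no ∂_4, so H_3 ≅ 0.

Hence the Betti numbers are b_0 = 1, b_1 = 2, b_2 = 0, b_3 = 0.

b_0 = 1, b_1 = 2, b_2 = 0, b_3 = 0.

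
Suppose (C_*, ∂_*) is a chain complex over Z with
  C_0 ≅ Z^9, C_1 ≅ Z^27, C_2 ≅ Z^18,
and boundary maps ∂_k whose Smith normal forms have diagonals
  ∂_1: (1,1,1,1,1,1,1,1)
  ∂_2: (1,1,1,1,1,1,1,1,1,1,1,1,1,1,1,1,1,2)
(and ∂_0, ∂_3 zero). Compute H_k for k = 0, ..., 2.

H_0: b_0 = 9 − 0 − 8 = 1; torsion from ∂_1 factors > 1: none. So H_0 ≅ Z.
H_1: b_1 = 27 − 8 − 18 = 1; torsion from ∂_2 factors > 1: [2]. So H_1 ≅ Z ⊕ Z/2.
H_2: b_2 = 18 − 18 − 0 = 0; torsion from ∂_3 factors > 1: none. So H_2 ≅ 0.

H_0 ≅ Z,  H_1 ≅ Z ⊕ Z/2,  H_2 = 0.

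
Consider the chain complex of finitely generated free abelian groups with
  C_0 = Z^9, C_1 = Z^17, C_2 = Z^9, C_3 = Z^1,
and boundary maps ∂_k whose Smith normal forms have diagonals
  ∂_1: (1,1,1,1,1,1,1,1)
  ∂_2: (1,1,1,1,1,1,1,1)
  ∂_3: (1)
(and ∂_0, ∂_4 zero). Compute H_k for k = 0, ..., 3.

H_0: b_0 = 9 − 0 − 8 = 1; torsion from ∂_1 factors > 1: none. So H_0 = Z.
H_1: b_1 = 17 − 8 − 8 = 1; torsion from ∂_2 factors > 1: none. So H_1 = Z.
H_2: b_2 = 9 − 8 − 1 = 0; torsion from ∂_3 factors > 1: none. So H_2 = 0.
H_3: b_3 = 1 − 1 − 0 = 0; torsion from ∂_4 factors > 1: none. So H_3 = 0.

H_0 = Z,  H_1 = Z,  H_2 = 0,  H_3 = 0.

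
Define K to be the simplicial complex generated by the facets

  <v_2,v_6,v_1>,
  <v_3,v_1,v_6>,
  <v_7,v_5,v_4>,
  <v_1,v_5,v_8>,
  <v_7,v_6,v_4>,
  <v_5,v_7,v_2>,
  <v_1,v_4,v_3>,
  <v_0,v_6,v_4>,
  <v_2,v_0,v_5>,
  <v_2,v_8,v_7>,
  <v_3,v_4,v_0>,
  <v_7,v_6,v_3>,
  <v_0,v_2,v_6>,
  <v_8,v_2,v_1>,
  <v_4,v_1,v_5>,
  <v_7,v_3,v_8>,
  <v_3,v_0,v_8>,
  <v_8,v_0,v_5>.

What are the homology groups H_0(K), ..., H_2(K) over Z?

H_0 = Z,  H_1 = Z ⊕ Z/2,  H_2 = 0.

We work with the vertex ordering v_0 < v_1 < v_2 < v_3 < v_4 < v_5 < v_6 < v_7 < v_8. The simplices of K, each written with vertices in increasing order, are:

  0-simplices (9): [v_0], [v_1], [v_2], [v_3], [v_4], [v_5], [v_6], [v_7], [v_8]
  1-simplices (27): (27 of them)
  2-simplices (18): (18 of them)

Hence C_0 ≅ Z^9, C_1 ≅ Z^27, C_2 ≅ Z^18.

∂_1: C_1 → C_0 is given by ∂[p,q] = [q] − [p]. For instance
  ∂[v_0,v_3] = [v_3] − [v_0].
The 9×27 boundary matrix has rank 8 and Smith normal form diag(1,1,1,1,1,1,1,1).

Boundary ∂_2: C_2 → C_1 sends each 2-simplex [p,q,r] to [q,r] − [p,r] + [p,q]. For instance
  ∂[v_1,v_2,v_8] = [v_2,v_8] − [v_1,v_8] + [v_1,v_2],
  ∂[v_4,v_6,v_7] = [v_6,v_7] − [v_4,v_7] + [v_4,v_6].
This gives a 27×18 integer matrix of rank 18; reducing to Smith normal form yields diagonal entries (1,1,1,1,1,1,1,1,1,1,1,1,1,1,1,1,1,2).

Computing H_k = (kernel of ∂_k) / (image of ∂_{k+1}):

  H_0: rank C_0 − rank ∂_1 = 9 − 8 = 1, and the invariant factors of ∂_1 are all 1, so H_0 ≅ Z.
  H_1: rank ker ∂_1 − rank ∂_2 = (27 − 8) − 18 = 1, and ∂_2 has invariant factor 2 > 1, so H_1 ≅ Z ⊕ Z/2.
  H_2: rank ker ∂_2 − rank ∂_3 = (18 − 18) − 0 = 0, and there is no ∂_3, so H_2 ≅ 0.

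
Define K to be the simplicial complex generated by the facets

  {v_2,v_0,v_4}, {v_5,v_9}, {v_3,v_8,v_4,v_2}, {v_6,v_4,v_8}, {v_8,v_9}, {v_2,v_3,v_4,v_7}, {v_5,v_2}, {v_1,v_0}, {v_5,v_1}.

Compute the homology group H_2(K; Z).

We work with the vertex ordering v_0 < v_1 < v_2 < v_3 < v_4 < v_5 < v_6 < v_7 < v_8 < v_9. The simplices of K, each written with vertices in increasing order, are:

  0-simplices (10): [v_0], [v_1], [v_2], [v_3], [v_4], [v_5], [v_6], [v_7], [v_8], [v_9]
  1-simplices (18): (18 of them)
  2-simplices (9): [v_0,v_2,v_4], [v_2,v_3,v_4], [v_2,v_3,v_7], [v_2,v_3,v_8], [v_2,v_4,v_7], [v_2,v_4,v_8], [v_3,v_4,v_7], [v_3,v_4,v_8], [v_4,v_6,v_8]
  3-simplices (2): [v_2,v_3,v_4,v_7], [v_2,v_3,v_4,v_8]

giving chain groups C_0 ≅ Z^10, C_1 ≅ Z^18, C_2 ≅ Z^9, C_3 ≅ Z^2.

Boundary ∂_1: C_1 → C_0 is given by ∂[p,q] = [q] − [p]. For instance
  ∂[v_0,v_1] = [v_1] − [v_0].
The 10×18 boundary matrix has rank 9 and Smith normal form diag(1,1,1,1,1,1,1,1,1).

The boundary map ∂_2: C_2 → C_1 sends each 2-simplex [p,q,r] to [q,r] − [p,r] + [p,q]. For instance
  ∂[v_2,v_4,v_8] = [v_4,v_8] − [v_2,v_8] + [v_2,v_4],
  ∂[v_2,v_3,v_8] = [v_3,v_8] − [v_2,v_8] + [v_2,v_3].
As a 18×9 matrix over Z this has rank 7, with invariant factors (1,1,1,1,1,1,1).

The boundary map ∂_3: C_3 → C_2 sends each 3-simplex σ to the alternating sum Σ_i (−1)^i (σ with its i-th vertex removed). For instance
  ∂[v_2,v_3,v_4,v_7] = [v_3,v_4,v_7] − [v_2,v_4,v_7] + [v_2,v_3,v_7] − [v_2,v_3,v_4],
  ∂[v_2,v_3,v_4,v_8] = [v_3,v_4,v_8] − [v_2,v_4,v_8] + [v_2,v_3,v_8] − [v_2,v_3,v_4].
This gives a 9×2 integer matrix of rank 2; reducing to Smith normal form yields diagonal entries (1,1).

Computing H_k = (kernel of ∂_k) / (image of ∂_{k+1}):

  H_2: rank ker ∂_2 − rank ∂_3 = (9 − 7) − 2 = 0, and the invariant factors of ∂_3 are all 1, so H_2 = 0.

H_2 = 0.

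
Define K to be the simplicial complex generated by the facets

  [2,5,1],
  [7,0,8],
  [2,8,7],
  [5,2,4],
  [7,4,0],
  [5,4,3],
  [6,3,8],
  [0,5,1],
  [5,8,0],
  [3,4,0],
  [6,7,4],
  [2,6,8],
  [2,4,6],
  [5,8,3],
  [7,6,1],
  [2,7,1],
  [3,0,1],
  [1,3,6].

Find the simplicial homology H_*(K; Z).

Order the vertices as 0 < 1 < 2 < 3 < 4 < 5 < 6 < 7 < 8. Listing each simplex with vertices in this order, K has dimension 2 with simplices:

  0-simplices (9): [0], [1], [2], [3], [4], [5], [6], [7], [8]
  1-simplices (27): (27 of them)
  2-simplices (18): [0,1,3], [0,1,5], [0,3,4], [0,4,7], [0,5,8], [0,7,8], [1,2,5], [1,2,7], [1,3,6], [1,6,7], [2,4,5], [2,4,6], [2,6,8], [2,7,8], [3,4,5], [3,5,8], [3,6,8], [4,6,7]

Hence C_0 ≅ Z^9, C_1 ≅ Z^27, C_2 ≅ Z^18.

The boundary map ∂_1: C_1 → C_0 sends each edge [p,q] (with p < q) to q − p.
The 9×27 boundary matrix has rank 8 and Smith normal form diag(1,1,1,1,1,1,1,1).

∂_2: C_2 → C_1 acts by ∂[p,q,r] = [q,r] − [p,r] + [p,q]. For instance
  ∂[0,3,4] = [3,4] − [0,4] + [0,3],
  ∂[0,4,7] = [4,7] − [0,7] + [0,4].
The resulting 27×18 matrix has rank 18, and its Smith normal form has invariant factors (1,1,1,1,1,1,1,1,1,1,1,1,1,1,1,1,1,2).

Computing H_k = (kernel of ∂_k) / (image of ∂_{k+1}):

  H_0: rank C_0 − rank ∂_1 = 9 − 8 = 1, and the invariant factors of ∂_1 are all 1, so H_0 = Z.
  H_1: rank ker ∂_1 − rank ∂_2 = (27 − 8) − 18 = 1, and ∂_2 has invariant factor 2 > 1, so H_1 = Z ⊕ Z/2.
  H_2: rank ker ∂_2 − rank ∂_3 = (18 − 18) − 0 = 0, and there is no ∂_3, so H_2 = 0.

H_0 = Z,  H_1 = Z ⊕ Z/2,  H_2 = 0.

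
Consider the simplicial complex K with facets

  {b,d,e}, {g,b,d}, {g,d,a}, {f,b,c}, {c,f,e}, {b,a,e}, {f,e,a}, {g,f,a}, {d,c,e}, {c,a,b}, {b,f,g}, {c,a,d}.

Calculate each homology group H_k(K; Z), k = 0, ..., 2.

H_0 = Z,  H_1 = Z/2,  H_2 = 0.

Take the total order a < b < c < d < e < f < g on the vertex set. Then K (dimension 2) consists of the simplices:

  0-simplices (7): a, b, c, d, e, f, g
  1-simplices (18): ab, ac, ad, ae, af, ag, bc, bd, be, bf, bg, cd, ce, cf, de, dg, ef, fg
  2-simplices (12): abc, abe, acd, adg, aef, afg, bcf, bde, bdg, bfg, cde, cef

giving chain groups C_0 ≅ Z^7, C_1 ≅ Z^18, C_2 ≅ Z^12.

Boundary ∂_1: C_1 → C_0 maps an edge to its endpoints' difference, ∂[p,q] = q − p. For instance
  ∂be = e − b.
The 7×18 boundary matrix has rank 6 and Smith normal form diag(1,1,1,1,1,1).

∂_2: C_2 → C_1 acts by ∂[p,q,r] = [q,r] − [p,r] + [p,q]. For instance
  ∂cef = ef − cf + ce,
  ∂adg = dg − ag + ad.
This gives a 18×12 integer matrix of rank 12; reducing to Smith normal form yields diagonal entries (1,1,1,1,1,1,1,1,1,1,1,2).

Reading off H_k = ker ∂_k / im ∂_{k+1}:

  H_0: rank C_0 − rank ∂_1 = 7 − 6 = 1, and the invariant factors of ∂_1 are all 1, so H_0 = Z.
  H_1: rank ker ∂_1 − rank ∂_2 = (18 − 6) − 12 = 0, and ∂_2 has invariant factor 2 > 1, so H_1 = Z/2.
  H_2: rank ker ∂_2 − rank ∂_3 = (12 − 12) − 0 = 0, and there is no ∂_3, so H_2 = 0.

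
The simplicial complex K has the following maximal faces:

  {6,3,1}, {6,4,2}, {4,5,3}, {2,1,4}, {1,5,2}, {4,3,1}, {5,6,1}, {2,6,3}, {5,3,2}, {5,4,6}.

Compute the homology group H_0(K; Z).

H_0 = Z.

Fix the vertex order 1 < 2 < 3 < 4 < 5 < 6 and write every simplex with vertices in increasing order. Then dim K = 2 and the simplices of K are:

  0-simplices (6): [1], [2], [3], [4], [5], [6]
  1-simplices (15): [1,2], [1,3], [1,4], [1,5], [1,6], [2,3], [2,4], [2,5], [2,6], [3,4], [3,5], [3,6], [4,5], [4,6], [5,6]
  2-simplices (10): [1,2,4], [1,2,5], [1,3,4], [1,3,6], [1,5,6], [2,3,5], [2,3,6], [2,4,6], [3,4,5], [4,5,6]

so the chain groups are C_0 ≅ Z^6, C_1 ≅ Z^15, C_2 ≅ Z^10.

∂_1: C_1 → C_0 sends each edge [p,q] (with p < q) to q − p. For instance
  ∂[3,4] = [4] − [3].
This gives a 6×15 integer matrix of rank 5; reducing to Smith normal form yields diagonal entries (1,1,1,1,1).

The boundary map ∂_2: C_2 → C_1 sends each 2-simplex [p,q,r] to [q,r] − [p,r] + [p,q]. For instance
  ∂[1,3,4] = [3,4] − [1,4] + [1,3],
  ∂[1,5,6] = [5,6] − [1,6] + [1,5].
As a 15×10 matrix over Z this has rank 10, with invariant factors (1,1,1,1,1,1,1,1,1,2).

From H_k ≅ ker(∂_k) / im(∂_{k+1}) we obtain:

  H_0: rank C_0 − rank ∂_1 = 6 − 5 = 1, and the invariant factors of ∂_1 are all 1, so H_0 = Z.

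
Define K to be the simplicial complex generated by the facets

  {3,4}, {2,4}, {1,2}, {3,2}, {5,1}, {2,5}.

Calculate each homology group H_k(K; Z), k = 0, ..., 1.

H_0 = Z,  H_1 = Z^2.

Order the vertices as 1 < 2 < 3 < 4 < 5. Listing each simplex with vertices in this order, K has dimension 1 with simplices:

  0-simplices (5): [1], [2], [3], [4], [5]
  1-simplices (6): [1,2], [1,5], [2,3], [2,4], [2,5], [3,4]

so the chain groups are C_0 ≅ Z^5, C_1 ≅ Z^6.

∂_1: C_1 → C_0 maps an edge to its endpoints' difference, ∂[p,q] = q − p. For instance
  ∂[1,5] = [5] − [1].
The 5×6 boundary matrix has rank 4 and Smith normal form diag(1,1,1,1).

From H_k ≅ ker(∂_k) / im(∂_{k+1}) we obtain:

  H_0: rank C_0 − rank ∂_1 = 5 − 4 = 1, and the invariant factors of ∂_1 are all 1, so H_0 = Z.
  H_1: rank ker ∂_1 − rank ∂_2 = (6 − 4) − 0 = 2, and there is no ∂_2, so H_1 = Z^2.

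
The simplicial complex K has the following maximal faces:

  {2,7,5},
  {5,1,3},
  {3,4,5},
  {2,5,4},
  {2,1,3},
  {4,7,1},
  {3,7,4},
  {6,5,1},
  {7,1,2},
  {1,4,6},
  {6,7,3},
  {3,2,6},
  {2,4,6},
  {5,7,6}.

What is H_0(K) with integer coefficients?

K has 7 vertices, 21 edges, 14 triangles.
rank ∂_0 = 0, rank ∂_1 = 6 ⇒ b_0 = 7 − 0 − 6 = 1; all invariant factors of ∂_1 are 1 so no torsion. So H_0 = Z.

H_0 = Z.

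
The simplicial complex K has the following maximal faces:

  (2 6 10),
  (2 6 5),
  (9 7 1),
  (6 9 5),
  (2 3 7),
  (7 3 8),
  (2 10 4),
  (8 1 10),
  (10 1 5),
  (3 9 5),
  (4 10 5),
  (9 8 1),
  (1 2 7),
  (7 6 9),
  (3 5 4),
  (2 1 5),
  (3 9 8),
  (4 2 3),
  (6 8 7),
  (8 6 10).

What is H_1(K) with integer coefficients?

We work with the vertex ordering 1 < 2 < 3 < 4 < 5 < 6 < 7 < 8 < 9 < 10. The simplices of K, each written with vertices in increasing order, are:

  0-simplices (10): [1], [2], [3], [4], [5], [6], [7], [8], [9], [10]
  1-simplices (30): (30 of them)
  2-simplices (20): (20 of them)

Hence C_0 ≅ Z^10, C_1 ≅ Z^30, C_2 ≅ Z^20.

∂_1: C_1 → C_0 maps an edge to its endpoints' difference, ∂[p,q] = q − p.
As a 10×30 matrix over Z this has rank 9, with invariant factors (1,1,1,1,1,1,1,1,1).

The boundary map ∂_2: C_2 → C_1 maps a triangle to the signed sum of its edges. For instance
  ∂[2,3,4] = [3,4] − [2,4] + [2,3],
  ∂[6,8,10] = [8,10] − [6,10] + [6,8].
The 30×20 boundary matrix has rank 20 and Smith normal form diag(1,1,1,1,1,1,1,1,1,1,1,1,1,1,1,1,1,1,1,2).

Computing H_k = (kernel of ∂_k) / (image of ∂_{k+1}):

  H_1: rank ker ∂_1 − rank ∂_2 = (30 − 9) − 20 = 1, and ∂_2 has invariant factor 2 > 1, so H_1 ≅ Z ⊕ Z/2.

H_1 ≅ Z ⊕ Z/2.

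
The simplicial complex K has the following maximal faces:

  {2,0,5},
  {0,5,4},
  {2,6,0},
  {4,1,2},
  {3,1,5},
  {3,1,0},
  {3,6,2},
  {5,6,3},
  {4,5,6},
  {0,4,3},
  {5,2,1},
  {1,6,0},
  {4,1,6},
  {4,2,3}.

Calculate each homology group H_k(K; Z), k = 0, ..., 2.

H_0 ≅ Z,  H_1 ≅ Z^2,  H_2 ≅ Z.

Order the vertices as 0 < 1 < 2 < 3 < 4 < 5 < 6. Listing each simplex with vertices in this order, K has dimension 2 with simplices:

  0-simplices (7): [0], [1], [2], [3], [4], [5], [6]
  1-simplices (21): [0,1], [0,2], [0,3], [0,4], [0,5], [0,6], [1,2], [1,3], [1,4], [1,5], [1,6], [2,3], [2,4], [2,5], [2,6], [3,4], [3,5], [3,6], [4,5], [4,6], [5,6]
  2-simplices (14): [0,1,3], [0,1,6], [0,2,5], [0,2,6], [0,3,4], [0,4,5], [1,2,4], [1,2,5], [1,3,5], [1,4,6], [2,3,4], [2,3,6], [3,5,6], [4,5,6]

Hence C_0 ≅ Z^7, C_1 ≅ Z^21, C_2 ≅ Z^14.

∂_1: C_1 → C_0 sends each edge [p,q] (with p < q) to q − p. For instance
  ∂[1,4] = [4] − [1].
As a 7×21 matrix over Z this has rank 6, with invariant factors (1,1,1,1,1,1).

The boundary map ∂_2: C_2 → C_1 acts by ∂[p,q,r] = [q,r] − [p,r] + [p,q]. For instance
  ∂[1,2,5] = [2,5] − [1,5] + [1,2],
  ∂[3,5,6] = [5,6] − [3,6] + [3,5].
As a 21×14 matrix over Z this has rank 13, with invariant factors (1,1,1,1,1,1,1,1,1,1,1,1,1).

From H_k ≅ ker(∂_k) / im(∂_{k+1}) we obtain:

  H_0: rank C_0 − rank ∂_1 = 7 − 6 = 1, and the invariant factors of ∂_1 are all 1, so H_0 ≅ Z.
  H_1: rank ker ∂_1 − rank ∂_2 = (21 − 6) − 13 = 2, and the invariant factors of ∂_2 are all 1, so H_1 ≅ Z^2.
  H_2: rank ker ∂_2 − rank ∂_3 = (14 − 13) − 0 = 1, and there is no ∂_3, so H_2 ≅ Z.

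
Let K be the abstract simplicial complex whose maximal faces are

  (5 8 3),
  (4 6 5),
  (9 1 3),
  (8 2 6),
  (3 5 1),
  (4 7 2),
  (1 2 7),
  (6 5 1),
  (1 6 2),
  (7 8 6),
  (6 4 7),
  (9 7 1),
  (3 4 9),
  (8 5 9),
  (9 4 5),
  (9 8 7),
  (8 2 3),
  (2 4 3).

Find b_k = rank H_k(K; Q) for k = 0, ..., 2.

Fix the vertex order 1 < 2 < 3 < 4 < 5 < 6 < 7 < 8 < 9 and write every simplex with vertices in increasing order. Then dim K = 2 and the simplices of K are:

  0-simplices (9): [1], [2], [3], [4], [5], [6], [7], [8], [9]
  1-simplices (27): (27 of them)
  2-simplices (18): [1,2,6], [1,2,7], [1,3,5], [1,3,9], [1,5,6], [1,7,9], [2,3,4], [2,3,8], [2,4,7], [2,6,8], [3,4,9], [3,5,8], [4,5,6], [4,5,9], [4,6,7], [5,8,9], [6,7,8], [7,8,9]

Hence C_0 ≅ Z^9, C_1 ≅ Z^27, C_2 ≅ Z^18.

Boundary ∂_1: C_1 → C_0 sends each edge [p,q] (with p < q) to q − p. For instance
  ∂[1,7] = [7] − [1].
The 9×27 boundary matrix has rank 8 and Smith normal form diag(1,1,1,1,1,1,1,1).

The boundary map ∂_2: C_2 → C_1 acts by ∂[p,q,r] = [q,r] − [p,r] + [p,q]. For instance
  ∂[2,4,7] = [4,7] − [2,7] + [2,4],
  ∂[2,3,4] = [3,4] − [2,4] + [2,3].
This gives a 27×18 integer matrix of rank 18; reducing to Smith normal form yields diagonal entries (1,1,1,1,1,1,1,1,1,1,1,1,1,1,1,1,1,2).

Computing H_k = (kernel of ∂_k) / (image of ∂_{k+1}):

  H_0: rank C_0 − rank ∂_1 = 9 − 8 = 1, and the invariant factors of ∂_1 are all 1, so H_0 = Z.
  H_1: rank ker ∂_1 − rank ∂_2 = (27 − 8) − 18 = 1, and ∂_2 has invariant factor 2 > 1, so H_1 = Z × Z/2.
  H_2: rank ker ∂_2 − rank ∂_3 = (18 − 18) − 0 = 0, and there is no ∂_3, so H_2 = 0.

As a check, the Euler characteristic is 9 − 27 + 18 = 0, which agrees with 1 − 1 + 0 = 0.
(K is a triangulation of the Klein bottle.)

Hence the Betti numbers are b_0 = 1, b_1 = 1, b_2 = 0.

b_0 = 1, b_1 = 1, b_2 = 0.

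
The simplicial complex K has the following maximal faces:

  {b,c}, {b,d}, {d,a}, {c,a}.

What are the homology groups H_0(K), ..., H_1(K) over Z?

Take the total order a < b < c < d on the vertex set. Then K (dimension 1) consists of the simplices:

  0-simplices (4): a, b, c, d
  1-simplices (4): ac, ad, bc, bd

so the chain groups are C_0 ≅ Z^4, C_1 ≅ Z^4.

The boundary map ∂_1: C_1 → C_0 is given by ∂[p,q] = [q] − [p].
The resulting 4×4 matrix has rank 3, and its Smith normal form has invariant factors (1,1,1).

Computing H_k = (kernel of ∂_k) / (image of ∂_{k+1}):

  H_0: rank C_0 − rank ∂_1 = 4 − 3 = 1, and the invariant factors of ∂_1 are all 1, so H_0 ≅ Z.
  H_1: rank ker ∂_1 − rank ∂_2 = (4 − 3) − 0 = 1, and there is no ∂_2, so H_1 ≅ Z.

As a check, the Euler characteristic is 4 − 4 = 0, which agrees with 1 − 1 = 0.
(K is a triangulation of the circle S^1.)

H_0 = Z,  H_1 = Z.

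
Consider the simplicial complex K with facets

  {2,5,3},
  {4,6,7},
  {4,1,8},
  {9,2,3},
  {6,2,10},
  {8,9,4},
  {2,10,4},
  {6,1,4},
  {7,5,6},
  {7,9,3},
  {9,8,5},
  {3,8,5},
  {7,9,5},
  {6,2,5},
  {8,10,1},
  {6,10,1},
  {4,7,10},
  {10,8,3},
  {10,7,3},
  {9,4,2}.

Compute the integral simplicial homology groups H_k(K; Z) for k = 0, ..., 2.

H_0 = Z,  H_1 = Z ⊕ Z/2,  H_2 = 0.

We work with the vertex ordering 1 < 2 < 3 < 4 < 5 < 6 < 7 < 8 < 9 < 10. The simplices of K, each written with vertices in increasing order, are:

  0-simplices (10): [1], [2], [3], [4], [5], [6], [7], [8], [9], [10]
  1-simplices (30): (30 of them)
  2-simplices (20): (20 of them)

Hence C_0 ≅ Z^10, C_1 ≅ Z^30, C_2 ≅ Z^20.

Boundary ∂_1: C_1 → C_0 sends each edge [p,q] (with p < q) to q − p.
The resulting 10×30 matrix has rank 9, and its Smith normal form has invariant factors (1,1,1,1,1,1,1,1,1).

The boundary map ∂_2: C_2 → C_1 acts by ∂[p,q,r] = [q,r] − [p,r] + [p,q]. For instance
  ∂[2,6,10] = [6,10] − [2,10] + [2,6],
  ∂[2,4,9] = [4,9] − [2,9] + [2,4].
The resulting 30×20 matrix has rank 20, and its Smith normal form has invariant factors (1,1,1,1,1,1,1,1,1,1,1,1,1,1,1,1,1,1,1,2).

From H_k ≅ ker(∂_k) / im(∂_{k+1}) we obtain:

  H_0: rank C_0 − rank ∂_1 = 10 − 9 = 1, and the invariant factors of ∂_1 are all 1, so H_0 = Z.
  H_1: rank ker ∂_1 − rank ∂_2 = (30 − 9) − 20 = 1, and ∂_2 has invariant factor 2 > 1, so H_1 = Z ⊕ Z/2.
  H_2: rank ker ∂_2 − rank ∂_3 = (20 − 20) − 0 = 0, and there is no ∂_3, so H_2 = 0.

As a check, the Euler characteristic is 10 − 30 + 20 = 0, which agrees with 1 − 1 + 0 = 0.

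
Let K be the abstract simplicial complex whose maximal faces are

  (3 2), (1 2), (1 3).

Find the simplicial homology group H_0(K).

H_0 ≅ Z.

Fix the vertex order 1 < 2 < 3 and write every simplex with vertices in increasing order. Then dim K = 1 and the simplices of K are:

  0-simplices (3): [1], [2], [3]
  1-simplices (3): [1,2], [1,3], [2,3]

Hence C_0 ≅ Z^3, C_1 ≅ Z^3.

∂_1: C_1 → C_0 is given by ∂[p,q] = [q] − [p].
This gives a 3×3 integer matrix of rank 2; reducing to Smith normal form yields diagonal entries (1,1).

Reading off H_k = ker ∂_k / im ∂_{k+1}:

  H_0: rank C_0 − rank ∂_1 = 3 − 2 = 1, and the invariant factors of ∂_1 are all 1, so H_0 = Z.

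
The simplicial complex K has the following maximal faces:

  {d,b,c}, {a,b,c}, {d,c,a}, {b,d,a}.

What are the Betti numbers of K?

b_0 = 1, b_1 = 0, b_2 = 1.

K has 4 vertices, 6 edges, 4 triangles.
rank ∂_0 = 0, rank ∂_1 = 3 ⇒ b_0 = 4 − 0 − 3 = 1; all invariant factors of ∂_1 are 1 so no torsion. So H_0 ≅ Z.
rank ∂_1 = 3, rank ∂_2 = 3 ⇒ b_1 = 6 − 3 − 3 = 0; all invariant factors of ∂_2 are 1 so no torsion. So H_1 ≅ 0.
rank ∂_2 = 3, rank ∂_3 = 0 ⇒ b_2 = 4 − 3 − 0 = 1. So H_2 ≅ Z.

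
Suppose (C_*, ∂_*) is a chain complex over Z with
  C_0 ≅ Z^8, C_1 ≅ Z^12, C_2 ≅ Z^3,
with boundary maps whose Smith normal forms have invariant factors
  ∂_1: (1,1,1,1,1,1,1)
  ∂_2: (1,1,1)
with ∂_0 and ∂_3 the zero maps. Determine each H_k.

H_0: b_0 = 8 − 0 − 7 = 1; torsion from ∂_1 factors > 1: none. So H_0 = Z.
H_1: b_1 = 12 − 7 − 3 = 2; torsion from ∂_2 factors > 1: none. So H_1 = Z^2.
H_2: b_2 = 3 − 3 − 0 = 0; torsion from ∂_3 factors > 1: none. So H_2 = 0.

H_0 = Z,  H_1 = Z^2,  H_2 = 0.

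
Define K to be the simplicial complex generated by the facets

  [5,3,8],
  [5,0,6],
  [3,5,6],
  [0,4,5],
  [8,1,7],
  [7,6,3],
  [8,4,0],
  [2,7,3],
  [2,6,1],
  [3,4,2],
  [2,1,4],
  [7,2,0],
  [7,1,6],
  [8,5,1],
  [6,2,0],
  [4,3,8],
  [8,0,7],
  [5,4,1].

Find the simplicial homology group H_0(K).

Order the vertices as 0 < 1 < 2 < 3 < 4 < 5 < 6 < 7 < 8. Listing each simplex with vertices in this order, K has dimension 2 with simplices:

  0-simplices (9): [0], [1], [2], [3], [4], [5], [6], [7], [8]
  1-simplices (27): (27 of them)
  2-simplices (18): [0,2,6], [0,2,7], [0,4,5], [0,4,8], [0,5,6], [0,7,8], [1,2,4], [1,2,6], [1,4,5], [1,5,8], [1,6,7], [1,7,8], [2,3,4], [2,3,7], [3,4,8], [3,5,6], [3,5,8], [3,6,7]

so the chain groups are C_0 ≅ Z^9, C_1 ≅ Z^27, C_2 ≅ Z^18.

∂_1: C_1 → C_0 sends each edge [p,q] (with p < q) to q − p.
This gives a 9×27 integer matrix of rank 8; reducing to Smith normal form yields diagonal entries (1,1,1,1,1,1,1,1).

∂_2: C_2 → C_1 sends each 2-simplex [p,q,r] to [q,r] − [p,r] + [p,q]. For instance
  ∂[0,4,8] = [4,8] − [0,8] + [0,4],
  ∂[2,3,7] = [3,7] − [2,7] + [2,3].
The 27×18 boundary matrix has rank 18 and Smith normal form diag(1,1,1,1,1,1,1,1,1,1,1,1,1,1,1,1,1,2).

From H_k ≅ ker(∂_k) / im(∂_{k+1}) we obtain:

  H_0: rank C_0 − rank ∂_1 = 9 − 8 = 1, and the invariant factors of ∂_1 are all 1, so H_0 ≅ Z.

(K is a triangulation of the Klein bottle.)

H_0 ≅ Z.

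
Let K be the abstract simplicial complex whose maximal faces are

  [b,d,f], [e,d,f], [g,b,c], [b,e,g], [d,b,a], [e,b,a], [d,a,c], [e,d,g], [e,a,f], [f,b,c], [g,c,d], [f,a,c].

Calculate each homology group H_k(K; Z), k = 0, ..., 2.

Take the total order a < b < c < d < e < f < g on the vertex set. Then K (dimension 2) consists of the simplices:

  0-simplices (7): a, b, c, d, e, f, g
  1-simplices (18): ab, ac, ad, ae, af, bc, bd, be, bf, bg, cd, cf, cg, de, df, dg, ef, eg
  2-simplices (12): abd, abe, acd, acf, aef, bcf, bcg, bdf, beg, cdg, def, deg

giving chain groups C_0 ≅ Z^7, C_1 ≅ Z^18, C_2 ≅ Z^12.

The boundary map ∂_1: C_1 → C_0 sends each edge [p,q] (with p < q) to q − p. For instance
  ∂ad = d − a.
The resulting 7×18 matrix has rank 6, and its Smith normal form has invariant factors (1,1,1,1,1,1).

∂_2: C_2 → C_1 sends each 2-simplex [p,q,r] to [q,r] − [p,r] + [p,q]. For instance
  ∂bcf = cf − bf + bc,
  ∂abe = be − ae + ab.
As a 18×12 matrix over Z this has rank 12, with invariant factors (1,1,1,1,1,1,1,1,1,1,1,2).

From H_k ≅ ker(∂_k) / im(∂_{k+1}) we obtain:

  H_0: rank C_0 − rank ∂_1 = 7 − 6 = 1, and the invariant factors of ∂_1 are all 1, so H_0 = Z.
  H_1: rank ker ∂_1 − rank ∂_2 = (18 − 6) − 12 = 0, and ∂_2 has invariant factor 2 > 1, so H_1 = Z/2.
  H_2: rank ker ∂_2 − rank ∂_3 = (12 − 12) − 0 = 0, and there is no ∂_3, so H_2 = 0.

As a check, the Euler characteristic is 7 − 18 + 12 = 1, which agrees with 1 − 0 + 0 = 1.
(K is a triangulation of the real projective plane RP^2.)

H_0 = Z,  H_1 = Z/2,  H_2 = 0.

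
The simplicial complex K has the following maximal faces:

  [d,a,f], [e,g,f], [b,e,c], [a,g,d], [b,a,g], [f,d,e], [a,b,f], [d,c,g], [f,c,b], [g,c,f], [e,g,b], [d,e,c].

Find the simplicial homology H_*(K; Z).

Take the total order a < b < c < d < e < f < g on the vertex set. Then K (dimension 2) consists of the simplices:

  0-simplices (7): a, b, c, d, e, f, g
  1-simplices (18): ab, ad, af, ag, bc, be, bf, bg, cd, ce, cf, cg, de, df, dg, ef, eg, fg
  2-simplices (12): abf, abg, adf, adg, bce, bcf, beg, cde, cdg, cfg, def, efg

Hence C_0 ≅ Z^7, C_1 ≅ Z^18, C_2 ≅ Z^12.

The boundary map ∂_1: C_1 → C_0 sends each edge [p,q] (with p < q) to q − p. For instance
  ∂de = e − d.
As a 7×18 matrix over Z this has rank 6, with invariant factors (1,1,1,1,1,1).

The boundary map ∂_2: C_2 → C_1 maps a triangle to the signed sum of its edges. For instance
  ∂def = ef − df + de,
  ∂bce = ce − be + bc.
The resulting 18×12 matrix has rank 12, and its Smith normal form has invariant factors (1,1,1,1,1,1,1,1,1,1,1,2).

From H_k ≅ ker(∂_k) / im(∂_{k+1}) we obtain:

  H_0: rank C_0 − rank ∂_1 = 7 − 6 = 1, and the invariant factors of ∂_1 are all 1, so H_0 ≅ Z.
  H_1: rank ker ∂_1 − rank ∂_2 = (18 − 6) − 12 = 0, and ∂_2 has invariant factor 2 > 1, so H_1 ≅ Z_2.
  H_2: rank ker ∂_2 − rank ∂_3 = (12 − 12) − 0 = 0, and there is no ∂_3, so H_2 ≅ 0.

H_0 = Z,  H_1 = Z_2,  H_2 = 0.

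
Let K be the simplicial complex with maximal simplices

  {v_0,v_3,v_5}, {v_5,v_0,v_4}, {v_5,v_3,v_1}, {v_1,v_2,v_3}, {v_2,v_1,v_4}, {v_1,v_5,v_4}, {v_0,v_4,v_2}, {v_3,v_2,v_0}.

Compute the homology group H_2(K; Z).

Order the vertices as v_0 < v_1 < v_2 < v_3 < v_4 < v_5. Listing each simplex with vertices in this order, K has dimension 2 with simplices:

  0-simplices (6): [v_0], [v_1], [v_2], [v_3], [v_4], [v_5]
  1-simplices (12): [v_0,v_2], [v_0,v_3], [v_0,v_4], [v_0,v_5], [v_1,v_2], [v_1,v_3], [v_1,v_4], [v_1,v_5], [v_2,v_3], [v_2,v_4], [v_3,v_5], [v_4,v_5]
  2-simplices (8): [v_0,v_2,v_3], [v_0,v_2,v_4], [v_0,v_3,v_5], [v_0,v_4,v_5], [v_1,v_2,v_3], [v_1,v_2,v_4], [v_1,v_3,v_5], [v_1,v_4,v_5]

giving chain groups C_0 ≅ Z^6, C_1 ≅ Z^12, C_2 ≅ Z^8.

The boundary map ∂_1: C_1 → C_0 maps an edge to its endpoints' difference, ∂[p,q] = q − p.
As a 6×12 matrix over Z this has rank 5, with invariant factors (1,1,1,1,1).

Boundary ∂_2: C_2 → C_1 acts by ∂[p,q,r] = [q,r] − [p,r] + [p,q]. For instance
  ∂[v_0,v_2,v_3] = [v_2,v_3] − [v_0,v_3] + [v_0,v_2],
  ∂[v_1,v_4,v_5] = [v_4,v_5] − [v_1,v_5] + [v_1,v_4].
The resulting 12×8 matrix has rank 7, and its Smith normal form has invariant factors (1,1,1,1,1,1,1).

Reading off H_k = ker ∂_k / im ∂_{k+1}:

  H_2: rank ker ∂_2 − rank ∂_3 = (8 − 7) − 0 = 1, and there is no ∂_3, so H_2 = Z.

(K is a triangulation of the 2-sphere S^2.)

H_2 = Z.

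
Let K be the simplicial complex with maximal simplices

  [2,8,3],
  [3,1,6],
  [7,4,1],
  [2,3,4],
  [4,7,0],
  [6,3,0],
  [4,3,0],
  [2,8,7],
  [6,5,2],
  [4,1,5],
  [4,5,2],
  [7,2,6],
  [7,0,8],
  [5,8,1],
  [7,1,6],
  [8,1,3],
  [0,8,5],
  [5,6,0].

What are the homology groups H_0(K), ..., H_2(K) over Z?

H_0 = Z,  H_1 = Z^2,  H_2 = Z.

K has 9 vertices, 27 edges, 18 triangles.
rank ∂_0 = 0, rank ∂_1 = 8 ⇒ b_0 = 9 − 0 − 8 = 1; all invariant factors of ∂_1 are 1 so no torsion. So H_0 ≅ Z.
rank ∂_1 = 8, rank ∂_2 = 17 ⇒ b_1 = 27 − 8 − 17 = 2; all invariant factors of ∂_2 are 1 so no torsion. So H_1 ≅ Z^2.
rank ∂_2 = 17, rank ∂_3 = 0 ⇒ b_2 = 18 − 17 − 0 = 1. So H_2 ≅ Z.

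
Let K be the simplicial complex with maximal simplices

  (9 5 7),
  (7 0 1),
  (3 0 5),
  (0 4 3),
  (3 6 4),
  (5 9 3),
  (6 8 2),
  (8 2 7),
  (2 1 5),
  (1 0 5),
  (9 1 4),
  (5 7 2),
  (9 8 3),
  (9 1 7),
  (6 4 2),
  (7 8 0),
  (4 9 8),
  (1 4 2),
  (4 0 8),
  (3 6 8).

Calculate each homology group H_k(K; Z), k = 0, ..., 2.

Order the vertices as 0 < 1 < 2 < 3 < 4 < 5 < 6 < 7 < 8 < 9. Listing each simplex with vertices in this order, K has dimension 2 with simplices:

  0-simplices (10): [0], [1], [2], [3], [4], [5], [6], [7], [8], [9]
  1-simplices (30): (30 of them)
  2-simplices (20): (20 of them)

so the chain groups are C_0 ≅ Z^10, C_1 ≅ Z^30, C_2 ≅ Z^20.

∂_1: C_1 → C_0 maps an edge to its endpoints' difference, ∂[p,q] = q − p.
The resulting 10×30 matrix has rank 9, and its Smith normal form has invariant factors (1,1,1,1,1,1,1,1,1).

Boundary ∂_2: C_2 → C_1 acts by ∂[p,q,r] = [q,r] − [p,r] + [p,q]. For instance
  ∂[2,6,8] = [6,8] − [2,8] + [2,6],
  ∂[3,8,9] = [8,9] − [3,9] + [3,8].
The resulting 30×20 matrix has rank 20, and its Smith normal form has invariant factors (1,1,1,1,1,1,1,1,1,1,1,1,1,1,1,1,1,1,1,2).

Computing H_k = (kernel of ∂_k) / (image of ∂_{k+1}):

  H_0: rank C_0 − rank ∂_1 = 10 − 9 = 1, and the invariant factors of ∂_1 are all 1, so H_0 ≅ Z.
  H_1: rank ker ∂_1 − rank ∂_2 = (30 − 9) − 20 = 1, and ∂_2 has invariant factor 2 > 1, so H_1 ≅ Z ⊕ Z/2Z.
  H_2: rank ker ∂_2 − rank ∂_3 = (20 − 20) − 0 = 0, and there is no ∂_3, so H_2 ≅ 0.

H_0 = Z,  H_1 = Z ⊕ Z/2Z,  H_2 = 0.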